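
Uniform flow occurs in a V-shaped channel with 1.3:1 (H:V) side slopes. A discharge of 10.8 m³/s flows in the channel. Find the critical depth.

At critical depth, Q² T / (g A³) = 1, i.e. A³/T = Q²/g = 10.8²/9.81 = 11.89.
Trying y = 1.16 m: A³/T = 1.775 — short.
Trying y = 1.89 m: A³/T = 20.38 — over.
Trying y = 1.7 m: A³/T = 12 — close enough.

y_c = 1.7 m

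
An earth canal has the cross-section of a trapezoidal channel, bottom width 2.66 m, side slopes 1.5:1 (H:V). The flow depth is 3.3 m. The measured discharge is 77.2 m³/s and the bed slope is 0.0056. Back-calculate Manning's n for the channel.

n = 0.035

With bottom width b = 2.66 m and side slope z = 1.5: A = (b + zy)y = (2.66 + 1.5×3.3)×3.3 = 25.11 m²; P = b + 2y√(1+z²) = 2.66 + 2×3.3×1.803 = 14.56 m.
Hydraulic radius R = A/P = 25.11/14.56 = 1.725 m.
Rearranging Manning's equation: n = (1/Q) A R^(2/3) S^(1/2) = (1/77.2) × 25.11 × 1.725^(2/3) × √0.0056 = 0.035.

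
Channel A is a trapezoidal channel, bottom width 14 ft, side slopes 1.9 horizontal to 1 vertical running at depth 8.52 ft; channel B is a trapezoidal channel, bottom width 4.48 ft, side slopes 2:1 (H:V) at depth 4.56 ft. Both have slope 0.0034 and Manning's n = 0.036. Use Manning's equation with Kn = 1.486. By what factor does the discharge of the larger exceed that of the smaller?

Channel A: With bottom width b = 14 ft and side slope z = 1.9: A = (b + zy)y = (14 + 1.9×8.52)×8.52 = 257.2 ft²; P = b + 2y√(1+z²) = 14 + 2×8.52×2.147 = 50.59 ft. Hydraulic radius R = A/P = 257.2/50.59 = 5.084 ft. Q_A = (1.486/0.036)·257.2·5.084^(2/3)·√0.0034 = 1830 ft³/s.
Channel B: With bottom width b = 4.48 ft and side slope z = 2: A = (b + zy)y = (4.48 + 2×4.56)×4.56 = 62.02 ft²; P = b + 2y√(1+z²) = 4.48 + 2×4.56×2.236 = 24.87 ft. Hydraulic radius R = A/P = 62.02/24.87 = 2.493 ft. Q_B = (1.486/0.036)·62.02·2.493^(2/3)·√0.0034 = 274.5 ft³/s.
The larger discharge is 1830 ft³/s and the smaller is 274.5 ft³/s; the ratio is 6.67.

6.67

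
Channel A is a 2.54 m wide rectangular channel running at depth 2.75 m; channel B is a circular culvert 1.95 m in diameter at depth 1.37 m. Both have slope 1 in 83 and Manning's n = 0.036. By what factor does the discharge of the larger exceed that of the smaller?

4.09

Channel A: Flow area A = b·y = 2.54 × 2.75 = 6.985 m². Wetted perimeter P = b + 2y = 2.54 + 2×2.75 = 8.04 m. Hydraulic radius R = A/P = 6.985/8.04 = 0.8688 m. Q_A = (1/0.036)·6.985·0.8688^(2/3)·√0.01205 = 19.39 m³/s.
Channel B: For a circular section of diameter D = 1.95 m at depth y = 1.37 m, the central angle is θ = 2 arccos(1 − 2y/D) = 3.976 rad. Then A = (D²/8)(θ − sin θ) = 2.242 m² and P = Dθ/2 = 3.876 m. Hydraulic radius R = A/P = 2.242/3.876 = 0.5783 m. Q_B = (1/0.036)·2.242·0.5783^(2/3)·√0.01205 = 4.745 m³/s.
The larger discharge is 19.39 m³/s and the smaller is 4.745 m³/s; the ratio is 4.09.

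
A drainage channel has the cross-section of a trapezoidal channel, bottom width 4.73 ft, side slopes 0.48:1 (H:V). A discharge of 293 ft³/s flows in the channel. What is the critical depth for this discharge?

y_c = 4.23 ft

At critical depth, Q² T / (g A³) = 1, i.e. A³/T = Q²/g = 293²/32.2 = 2666.
Try y = 3.28 ft: A³/T = 1122 — low.
Try y = 4.59 ft: A³/T = 3527 — high.
Try y = 4.23 ft: A³/T = 2660 — ≈ 2666.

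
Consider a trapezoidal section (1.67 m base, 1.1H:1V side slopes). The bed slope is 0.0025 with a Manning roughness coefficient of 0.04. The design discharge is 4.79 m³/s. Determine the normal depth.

y_n = 1.41 m

Manning's equation rearranged: A R^(2/3) = nQ / (1·√S) = 0.04 × 4.79 / (√0.0025) = 3.832.
Try y = 1.58 m: A R^(2/3) = 4.815 — too large.
Try y = 1.41 m: A R^(2/3) = 3.831 — matches.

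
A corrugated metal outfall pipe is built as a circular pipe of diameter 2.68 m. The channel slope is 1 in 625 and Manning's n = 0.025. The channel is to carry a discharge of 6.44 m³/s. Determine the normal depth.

Manning's equation rearranged: A R^(2/3) = nQ / (1·√S) = 0.025 × 6.44 / (√0.0016) = 4.025.
Try y = 1.66 m: A R^(2/3) = 3.045 — short.
Try y = 2.4 m: A R^(2/3) = 4.594 — over.
Try y = 2.05 m: A R^(2/3) = 4.028 — ≈ 4.025.

y_n = 2.05 m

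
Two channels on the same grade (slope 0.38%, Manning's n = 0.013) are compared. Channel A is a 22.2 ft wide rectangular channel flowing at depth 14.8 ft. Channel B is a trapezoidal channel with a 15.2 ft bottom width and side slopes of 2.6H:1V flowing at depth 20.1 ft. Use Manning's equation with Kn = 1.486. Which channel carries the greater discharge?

Channel A: Flow area A = b·y = 22.2 × 14.8 = 328.6 ft². Wetted perimeter P = b + 2y = 22.2 + 2×14.8 = 51.8 ft. Hydraulic radius R = A/P = 328.6/51.8 = 6.343 ft. Q_A = (1.486/0.013)·328.6·6.343^(2/3)·√0.0038 = 7933 ft³/s.
Channel B: With bottom width b = 15.2 ft and side slope z = 2.6: A = (b + zy)y = (15.2 + 2.6×20.1)×20.1 = 1356 ft²; P = b + 2y√(1+z²) = 15.2 + 2×20.1×2.786 = 127.2 ft. Hydraulic radius R = A/P = 1356/127.2 = 10.66 ft. Q_B = (1.486/0.013)·1356·10.66^(2/3)·√0.0038 = 46280 ft³/s.
Q_A = 7933 ft³/s vs Q_B = 46280 ft³/s, so channel B carries more.

channel B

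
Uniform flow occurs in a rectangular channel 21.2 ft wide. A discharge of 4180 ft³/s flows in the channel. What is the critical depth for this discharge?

For a rectangular channel, critical depth y_c = (q²/g)^(1/3) where q = Q/b = 4180/21.2 = 197.2 ft²/s.
So y_c = (197.2²/32.2)^(1/3) = 10.6 ft.

y_c = 10.6 ft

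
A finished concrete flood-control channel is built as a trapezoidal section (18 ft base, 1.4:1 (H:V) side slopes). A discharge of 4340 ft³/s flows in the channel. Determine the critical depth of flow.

At critical depth, Q² T / (g A³) = 1, i.e. A³/T = Q²/g = 4340²/32.2 = 585000.
Trying y = 10.8 ft: A³/T = 948700 — over.
Trying y = 7.01 ft: A³/T = 197000 — short.
Trying y = 9.48 ft: A³/T = 584900 — matches.

y_c = 9.48 ft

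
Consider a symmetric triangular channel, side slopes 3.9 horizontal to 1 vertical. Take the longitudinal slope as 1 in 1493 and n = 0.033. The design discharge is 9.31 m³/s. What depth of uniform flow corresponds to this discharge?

y_n = 1.82 m

Manning's equation rearranged: A R^(2/3) = nQ / (1·√S) = 0.033 × 9.31 / (√0.0006698) = 11.87.
Try y = 2.28 m: A R^(2/3) = 21.66 — too large.
Try y = 1.47 m: A R^(2/3) = 6.72 — too small.
Try y = 1.82 m: A R^(2/3) = 11.88 — close enough.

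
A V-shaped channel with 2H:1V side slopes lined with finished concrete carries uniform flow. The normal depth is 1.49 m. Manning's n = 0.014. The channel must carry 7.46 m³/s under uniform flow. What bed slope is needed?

For a triangular section with side slope z = 2: A = zy² = 2×1.49² = 4.44 m²; P = 2y√(1+z²) = 2×1.49×2.236 = 6.663 m.
Hydraulic radius R = A/P = 4.44/6.663 = 0.6663 m.
From Manning's equation, S = [nQ / (1 A R^(2/3))]² = [0.014 × 7.46 / (1 × 4.44 × 0.6663^(2/3))]² = 0.000951.

S = 0.000951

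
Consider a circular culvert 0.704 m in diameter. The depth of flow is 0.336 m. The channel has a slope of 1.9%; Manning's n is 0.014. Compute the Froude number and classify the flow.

supercritical

For a circular section of diameter D = 0.704 m at depth y = 0.336 m, the central angle is θ = 2 arccos(1 − 2y/D) = 3.051 rad. Then A = (D²/8)(θ − sin θ) = 0.1834 m² and P = Dθ/2 = 1.074 m.
Hydraulic radius R = A/P = 0.1834/1.074 = 0.1708 m.
V = (1/n) R^(2/3) √S = (1/0.014) × 0.1708^(2/3) × √0.019 = 3.03 m/s. Hydraulic depth D_h = A/T = 0.1834/0.7033 = 0.2607 m.
Froude number Fr = V/√(g·D_h) = 3.03/√(9.81×0.2607) = 1.89, which is greater than 1, so the flow is supercritical.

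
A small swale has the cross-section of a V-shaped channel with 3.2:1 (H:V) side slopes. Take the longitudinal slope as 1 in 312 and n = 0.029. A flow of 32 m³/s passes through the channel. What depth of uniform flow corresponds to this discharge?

y_n = 2.22 m

Manning's equation rearranged: A R^(2/3) = nQ / (1·√S) = 0.029 × 32 / (√0.003205) = 16.39.
At y = 2.83 m: A R^(2/3) = 31.31 — too large.
At y = 1.87 m: A R^(2/3) = 10.37 — too small.
At y = 2.22 m: A R^(2/3) = 16.39 — close enough.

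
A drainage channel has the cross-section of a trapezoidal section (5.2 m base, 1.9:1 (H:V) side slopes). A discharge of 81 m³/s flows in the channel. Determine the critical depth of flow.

y_c = 2.22 m

At critical depth, Q² T / (g A³) = 1, i.e. A³/T = Q²/g = 81²/9.81 = 668.8.
Try y = 2.49 m: A³/T = 1031 — too large.
Try y = 1.75 m: A³/T = 280.2 — too small.
Try y = 2.22 m: A³/T = 670.3 — matches.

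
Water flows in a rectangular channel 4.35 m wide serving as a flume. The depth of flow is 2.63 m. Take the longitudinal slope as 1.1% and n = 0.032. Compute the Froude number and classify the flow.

subcritical

Flow area A = b·y = 4.35 × 2.63 = 11.44 m². Wetted perimeter P = b + 2y = 4.35 + 2×2.63 = 9.61 m.
Hydraulic radius R = A/P = 11.44/9.61 = 1.19 m.
V = (1/n) R^(2/3) √S = (1/0.032) × 1.19^(2/3) × √0.011 = 3.682 m/s. Hydraulic depth D_h = A/T = 11.44/4.35 = 2.63 m.
Froude number Fr = V/√(g·D_h) = 3.682/√(9.81×2.63) = 0.725, which is less than 1, so the flow is subcritical.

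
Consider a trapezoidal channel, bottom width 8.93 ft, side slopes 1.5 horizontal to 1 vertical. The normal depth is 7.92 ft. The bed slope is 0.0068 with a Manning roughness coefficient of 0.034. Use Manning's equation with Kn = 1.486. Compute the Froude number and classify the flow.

With bottom width b = 8.93 ft and side slope z = 1.5: A = (b + zy)y = (8.93 + 1.5×7.92)×7.92 = 164.8 ft²; P = b + 2y√(1+z²) = 8.93 + 2×7.92×1.803 = 37.49 ft.
Hydraulic radius R = A/P = 164.8/37.49 = 4.397 ft.
V = (1.486/n) R^(2/3) √S = (1.486/0.034) × 4.397^(2/3) × √0.0068 = 9.673 ft/s. Hydraulic depth D_h = A/T = 164.8/32.69 = 5.042 ft.
Froude number Fr = V/√(g·D_h) = 9.673/√(32.2×5.042) = 0.759, which is less than 1, so the flow is subcritical.

subcritical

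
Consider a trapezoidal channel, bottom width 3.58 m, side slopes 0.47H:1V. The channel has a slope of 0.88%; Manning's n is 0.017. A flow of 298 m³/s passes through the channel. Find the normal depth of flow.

Manning's equation rearranged: A R^(2/3) = nQ / (1·√S) = 0.017 × 298 / (√0.0088) = 54.
Try y = 4.19 m: A R^(2/3) = 34.55 — low.
Try y = 6.3 m: A R^(2/3) = 72.93 — high.
Try y = 5.36 m: A R^(2/3) = 53.94 — close enough.

y_n = 5.36 m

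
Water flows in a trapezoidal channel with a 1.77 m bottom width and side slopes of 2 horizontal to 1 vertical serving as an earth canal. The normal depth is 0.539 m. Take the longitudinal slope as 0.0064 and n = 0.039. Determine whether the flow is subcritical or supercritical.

subcritical

With bottom width b = 1.77 m and side slope z = 2: A = (b + zy)y = (1.77 + 2×0.539)×0.539 = 1.535 m²; P = b + 2y√(1+z²) = 1.77 + 2×0.539×2.236 = 4.18 m.
Hydraulic radius R = A/P = 1.535/4.18 = 0.3672 m.
V = (1/n) R^(2/3) √S = (1/0.039) × 0.3672^(2/3) × √0.0064 = 1.052 m/s. Hydraulic depth D_h = A/T = 1.535/3.926 = 0.391 m.
Froude number Fr = V/√(g·D_h) = 1.052/√(9.81×0.391) = 0.537, which is less than 1, so the flow is subcritical.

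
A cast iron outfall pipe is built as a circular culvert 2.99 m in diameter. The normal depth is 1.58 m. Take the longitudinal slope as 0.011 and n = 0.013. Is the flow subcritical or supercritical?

For a circular section of diameter D = 2.99 m at depth y = 1.58 m, the central angle is θ = 2 arccos(1 − 2y/D) = 3.255 rad. Then A = (D²/8)(θ − sin θ) = 3.765 m² and P = Dθ/2 = 4.867 m.
Hydraulic radius R = A/P = 3.765/4.867 = 0.7736 m.
V = (1/n) R^(2/3) √S = (1/0.013) × 0.7736^(2/3) × √0.011 = 6.799 m/s. Hydraulic depth D_h = A/T = 3.765/2.985 = 1.261 m.
Froude number Fr = V/√(g·D_h) = 6.799/√(9.81×1.261) = 1.93, which is greater than 1, so the flow is supercritical.

supercritical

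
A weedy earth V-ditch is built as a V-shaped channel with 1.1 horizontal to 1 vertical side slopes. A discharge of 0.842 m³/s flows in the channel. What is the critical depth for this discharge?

At critical depth, Q² T / (g A³) = 1, i.e. A³/T = Q²/g = 0.842²/9.81 = 0.07227.
Trying y = 0.728 m: A³/T = 0.1237 — too large.
Trying y = 0.654 m: A³/T = 0.07238 — ≈ 0.07227.

y_c = 0.654 m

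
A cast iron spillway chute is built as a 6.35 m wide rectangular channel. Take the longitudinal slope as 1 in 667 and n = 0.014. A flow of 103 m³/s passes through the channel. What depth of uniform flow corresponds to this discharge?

y_n = 4.01 m

Manning's equation rearranged: A R^(2/3) = nQ / (1·√S) = 0.014 × 103 / (√0.001499) = 37.24.
Trying y = 3.55 m: A R^(2/3) = 31.81 — too small.
Trying y = 4.43 m: A R^(2/3) = 42.38 — too large.
Trying y = 4.01 m: A R^(2/3) = 37.29 — matches.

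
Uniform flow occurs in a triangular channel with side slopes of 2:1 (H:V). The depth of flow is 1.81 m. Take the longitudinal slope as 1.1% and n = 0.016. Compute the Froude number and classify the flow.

For a triangular section with side slope z = 2: A = zy² = 2×1.81² = 6.552 m²; P = 2y√(1+z²) = 2×1.81×2.236 = 8.095 m.
Hydraulic radius R = A/P = 6.552/8.095 = 0.8095 m.
V = (1/n) R^(2/3) √S = (1/0.016) × 0.8095^(2/3) × √0.011 = 5.693 m/s. Hydraulic depth D_h = A/T = 6.552/7.24 = 0.905 m.
Froude number Fr = V/√(g·D_h) = 5.693/√(9.81×0.905) = 1.91, which is greater than 1, so the flow is supercritical.

supercritical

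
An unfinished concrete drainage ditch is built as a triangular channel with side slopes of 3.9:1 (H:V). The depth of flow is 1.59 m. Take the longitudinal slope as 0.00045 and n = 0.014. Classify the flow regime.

For a triangular section with side slope z = 3.9: A = zy² = 3.9×1.59² = 9.86 m²; P = 2y√(1+z²) = 2×1.59×4.026 = 12.8 m.
Hydraulic radius R = A/P = 9.86/12.8 = 0.7701 m.
V = (1/n) R^(2/3) √S = (1/0.014) × 0.7701^(2/3) × √0.00045 = 1.273 m/s. Hydraulic depth D_h = A/T = 9.86/12.4 = 0.795 m.
Froude number Fr = V/√(g·D_h) = 1.273/√(9.81×0.795) = 0.456, which is less than 1, so the flow is subcritical.

subcritical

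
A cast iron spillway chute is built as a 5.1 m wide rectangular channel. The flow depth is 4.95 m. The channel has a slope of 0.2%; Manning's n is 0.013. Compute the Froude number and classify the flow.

Flow area A = b·y = 5.1 × 4.95 = 25.24 m². Wetted perimeter P = b + 2y = 5.1 + 2×4.95 = 15 m.
Hydraulic radius R = A/P = 25.24/15 = 1.683 m.
V = (1/n) R^(2/3) √S = (1/0.013) × 1.683^(2/3) × √0.002 = 4.867 m/s. Hydraulic depth D_h = A/T = 25.24/5.1 = 4.95 m.
Froude number Fr = V/√(g·D_h) = 4.867/√(9.81×4.95) = 0.698, which is less than 1, so the flow is subcritical.

subcritical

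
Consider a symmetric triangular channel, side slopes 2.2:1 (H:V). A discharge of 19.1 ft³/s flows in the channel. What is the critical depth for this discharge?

y_c = 1.36 ft

At critical depth, Q² T / (g A³) = 1, i.e. A³/T = Q²/g = 19.1²/32.2 = 11.33.
At y = 1.14 ft: A³/T = 4.66 — low.
At y = 1.6 ft: A³/T = 25.38 — high.
At y = 1.36 ft: A³/T = 11.26 — close enough.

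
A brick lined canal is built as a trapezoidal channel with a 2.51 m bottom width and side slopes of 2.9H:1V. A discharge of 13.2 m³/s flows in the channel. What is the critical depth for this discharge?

At critical depth, Q² T / (g A³) = 1, i.e. A³/T = Q²/g = 13.2²/9.81 = 17.76.
Try y = 1.14 m: A³/T = 31.95 — over.
Try y = 0.866 m: A³/T = 10.92 — short.
Try y = 0.982 m: A³/T = 17.75 — ≈ 17.76.

y_c = 0.982 m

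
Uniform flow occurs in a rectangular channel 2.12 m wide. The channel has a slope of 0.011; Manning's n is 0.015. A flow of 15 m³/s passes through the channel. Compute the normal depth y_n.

Manning's equation rearranged: A R^(2/3) = nQ / (1·√S) = 0.015 × 15 / (√0.011) = 2.145.
Trying y = 1.14 m: A R^(2/3) = 1.621 — too small.
Trying y = 1.6 m: A R^(2/3) = 2.513 — too large.
Trying y = 1.41 m: A R^(2/3) = 2.138 — matches.

y_n = 1.41 m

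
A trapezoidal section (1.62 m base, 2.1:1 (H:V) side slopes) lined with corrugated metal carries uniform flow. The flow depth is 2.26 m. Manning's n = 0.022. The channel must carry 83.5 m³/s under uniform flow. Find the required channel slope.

With bottom width b = 1.62 m and side slope z = 2.1: A = (b + zy)y = (1.62 + 2.1×2.26)×2.26 = 14.39 m²; P = b + 2y√(1+z²) = 1.62 + 2×2.26×2.326 = 12.13 m.
Hydraulic radius R = A/P = 14.39/12.13 = 1.186 m.
From Manning's equation, S = [nQ / (1 A R^(2/3))]² = [0.022 × 83.5 / (1 × 14.39 × 1.186^(2/3))]² = 0.013.

S = 0.013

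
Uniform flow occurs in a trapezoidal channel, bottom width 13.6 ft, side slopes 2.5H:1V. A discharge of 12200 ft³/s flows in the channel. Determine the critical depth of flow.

At critical depth, Q² T / (g A³) = 1, i.e. A³/T = Q²/g = 12200²/32.2 = 4622000.
Trying y = 18.3 ft: A³/T = 12190000 — over.
Trying y = 10.9 ft: A³/T = 1296000 — short.
Trying y = 14.7 ft: A³/T = 4655000 — matches.

y_c = 14.7 ft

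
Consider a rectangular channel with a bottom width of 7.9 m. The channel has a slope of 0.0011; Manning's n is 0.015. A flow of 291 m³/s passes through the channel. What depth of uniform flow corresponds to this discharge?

Manning's equation rearranged: A R^(2/3) = nQ / (1·√S) = 0.015 × 291 / (√0.0011) = 131.6.
Try y = 7.35 m: A R^(2/3) = 108.9 — short.
Try y = 11 m: A R^(2/3) = 177 — over.
Try y = 8.58 m: A R^(2/3) = 131.6 — close enough.

y_n = 8.58 m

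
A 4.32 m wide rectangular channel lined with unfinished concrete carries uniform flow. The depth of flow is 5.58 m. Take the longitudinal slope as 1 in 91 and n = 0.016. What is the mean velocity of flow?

Flow area A = b·y = 4.32 × 5.58 = 24.11 m². Wetted perimeter P = b + 2y = 4.32 + 2×5.58 = 15.48 m.
Hydraulic radius R = A/P = 24.11/15.48 = 1.557 m.
From Manning's equation, V = (1/n) R^(2/3) S^(1/2) = (1/0.016) × 1.557^(2/3) × 0.01099^(1/2) = 8.8 m/s.

V = 8.8 m/s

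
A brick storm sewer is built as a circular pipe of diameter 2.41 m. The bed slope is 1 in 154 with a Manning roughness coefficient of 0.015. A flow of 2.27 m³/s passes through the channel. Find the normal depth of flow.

Manning's equation rearranged: A R^(2/3) = nQ / (1·√S) = 0.015 × 2.27 / (√0.006494) = 0.4225.
Try y = 0.646 m: A R^(2/3) = 0.5115 — high.
Try y = 0.407 m: A R^(2/3) = 0.2019 — low.
Try y = 0.586 m: A R^(2/3) = 0.4218 — close enough.

y_n = 0.586 m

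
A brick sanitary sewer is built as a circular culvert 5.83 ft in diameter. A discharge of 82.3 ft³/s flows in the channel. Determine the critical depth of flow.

y_c = 2.45 ft

At critical depth, Q² T / (g A³) = 1, i.e. A³/T = Q²/g = 82.3²/32.2 = 210.4.
At y = 1.95 ft: A³/T = 87.13 — short.
At y = 2.93 ft: A³/T = 415.9 — over.
At y = 2.45 ft: A³/T = 209.8 — ≈ 210.4.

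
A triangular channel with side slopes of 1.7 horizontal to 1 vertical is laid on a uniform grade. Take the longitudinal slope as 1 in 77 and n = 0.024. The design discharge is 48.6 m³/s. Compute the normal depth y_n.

Manning's equation rearranged: A R^(2/3) = nQ / (1·√S) = 0.024 × 48.6 / (√0.01299) = 10.24.
Try y = 1.85 m: A R^(2/3) = 5.003 — short.
Try y = 2.85 m: A R^(2/3) = 15.84 — over.
Try y = 2.42 m: A R^(2/3) = 10.24 — matches.

y_n = 2.42 m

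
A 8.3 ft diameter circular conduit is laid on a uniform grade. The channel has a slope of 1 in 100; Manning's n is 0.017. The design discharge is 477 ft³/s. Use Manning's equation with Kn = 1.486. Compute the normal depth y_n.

y_n = 4.73 ft

Manning's equation rearranged: A R^(2/3) = nQ / (1.486·√S) = 0.017 × 477 / (1.486 × √0.01) = 54.57.
At y = 3.86 ft: A R^(2/3) = 38.85 — low.
At y = 5.78 ft: A R^(2/3) = 73.2 — high.
At y = 4.73 ft: A R^(2/3) = 54.57 — ≈ 54.57.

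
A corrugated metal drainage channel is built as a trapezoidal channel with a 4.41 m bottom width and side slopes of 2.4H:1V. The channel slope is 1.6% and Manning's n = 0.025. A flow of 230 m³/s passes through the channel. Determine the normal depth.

Manning's equation rearranged: A R^(2/3) = nQ / (1·√S) = 0.025 × 230 / (√0.016) = 45.46.
Trying y = 3.13 m: A R^(2/3) = 55.3 — too large.
Trying y = 2.09 m: A R^(2/3) = 23.34 — too small.
Trying y = 2.86 m: A R^(2/3) = 45.43 — matches.

y_n = 2.86 m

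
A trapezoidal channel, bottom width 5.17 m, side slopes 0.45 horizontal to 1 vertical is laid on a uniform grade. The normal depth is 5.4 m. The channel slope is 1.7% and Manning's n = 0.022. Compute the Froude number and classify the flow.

supercritical

With bottom width b = 5.17 m and side slope z = 0.45: A = (b + zy)y = (5.17 + 0.45×5.4)×5.4 = 41.04 m²; P = b + 2y√(1+z²) = 5.17 + 2×5.4×1.097 = 17.01 m.
Hydraulic radius R = A/P = 41.04/17.01 = 2.412 m.
V = (1/n) R^(2/3) √S = (1/0.022) × 2.412^(2/3) × √0.017 = 10.66 m/s. Hydraulic depth D_h = A/T = 41.04/10.03 = 4.092 m.
Froude number Fr = V/√(g·D_h) = 10.66/√(9.81×4.092) = 1.68, which is greater than 1, so the flow is supercritical.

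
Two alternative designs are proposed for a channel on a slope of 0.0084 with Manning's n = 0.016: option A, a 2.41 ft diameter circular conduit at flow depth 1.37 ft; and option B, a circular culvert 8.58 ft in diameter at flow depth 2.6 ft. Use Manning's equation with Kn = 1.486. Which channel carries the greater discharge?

Channel A: For a circular section of diameter D = 2.41 ft at depth y = 1.37 ft, the central angle is θ = 2 arccos(1 − 2y/D) = 3.416 rad. Then A = (D²/8)(θ − sin θ) = 2.677 ft² and P = Dθ/2 = 4.117 ft. Hydraulic radius R = A/P = 2.677/4.117 = 0.6503 ft. Q_A = (1.486/0.016)·2.677·0.6503^(2/3)·√0.0084 = 17.11 ft³/s.
Channel B: For a circular section of diameter D = 8.58 ft at depth y = 2.6 ft, the central angle is θ = 2 arccos(1 − 2y/D) = 2.332 rad. Then A = (D²/8)(θ − sin θ) = 14.79 ft² and P = Dθ/2 = 10 ft. Hydraulic radius R = A/P = 14.79/10 = 1.479 ft. Q_B = (1.486/0.016)·14.79·1.479^(2/3)·√0.0084 = 163.4 ft³/s.
Q_A = 17.11 ft³/s vs Q_B = 163.4 ft³/s, so channel B carries more.

channel B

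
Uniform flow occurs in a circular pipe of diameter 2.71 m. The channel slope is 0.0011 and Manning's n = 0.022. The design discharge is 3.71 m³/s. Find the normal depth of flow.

Manning's equation rearranged: A R^(2/3) = nQ / (1·√S) = 0.022 × 3.71 / (√0.0011) = 2.461.
Trying y = 1.67 m: A R^(2/3) = 3.113 — high.
Trying y = 1.19 m: A R^(2/3) = 1.775 — low.
Trying y = 1.44 m: A R^(2/3) = 2.463 — ≈ 2.461.

y_n = 1.44 m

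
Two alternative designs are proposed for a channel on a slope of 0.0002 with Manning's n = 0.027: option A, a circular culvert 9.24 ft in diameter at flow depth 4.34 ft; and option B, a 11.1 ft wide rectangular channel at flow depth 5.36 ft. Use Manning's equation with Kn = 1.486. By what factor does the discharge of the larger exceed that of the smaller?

2.21

Channel A: For a circular section of diameter D = 9.24 ft at depth y = 4.34 ft, the central angle is θ = 2 arccos(1 − 2y/D) = 3.02 rad. Then A = (D²/8)(θ − sin θ) = 30.94 ft² and P = Dθ/2 = 13.95 ft. Hydraulic radius R = A/P = 30.94/13.95 = 2.217 ft. Q_A = (1.486/0.027)·30.94·2.217^(2/3)·√0.0002 = 40.95 ft³/s.
Channel B: Flow area A = b·y = 11.1 × 5.36 = 59.5 ft². Wetted perimeter P = b + 2y = 11.1 + 2×5.36 = 21.82 ft. Hydraulic radius R = A/P = 59.5/21.82 = 2.727 ft. Q_B = (1.486/0.027)·59.5·2.727^(2/3)·√0.0002 = 90.38 ft³/s.
The larger discharge is 90.38 ft³/s and the smaller is 40.95 ft³/s; the ratio is 2.21.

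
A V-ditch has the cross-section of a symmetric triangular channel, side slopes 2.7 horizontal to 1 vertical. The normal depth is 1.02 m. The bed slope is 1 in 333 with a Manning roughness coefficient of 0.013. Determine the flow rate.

Q = 7.24 m³/s

For a triangular section with side slope z = 2.7: A = zy² = 2.7×1.02² = 2.809 m²; P = 2y√(1+z²) = 2×1.02×2.879 = 5.874 m.
Hydraulic radius R = A/P = 2.809/5.874 = 0.4783 m.
Manning's equation: Q = (1/n) A R^(2/3) S^(1/2) = (1/0.013) × 2.809 × 0.4783^(2/3) × 0.003003^(1/2) = 7.24 m³/s.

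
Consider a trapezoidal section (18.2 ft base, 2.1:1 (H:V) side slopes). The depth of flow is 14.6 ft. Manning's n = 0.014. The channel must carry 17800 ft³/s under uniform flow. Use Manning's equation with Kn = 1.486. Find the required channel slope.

S = 0.0033

With bottom width b = 18.2 ft and side slope z = 2.1: A = (b + zy)y = (18.2 + 2.1×14.6)×14.6 = 713.4 ft²; P = b + 2y√(1+z²) = 18.2 + 2×14.6×2.326 = 86.12 ft.
Hydraulic radius R = A/P = 713.4/86.12 = 8.284 ft.
From Manning's equation, S = [nQ / (1.486 A R^(2/3))]² = [0.014 × 17800 / (1.486 × 713.4 × 8.284^(2/3))]² = 0.0033.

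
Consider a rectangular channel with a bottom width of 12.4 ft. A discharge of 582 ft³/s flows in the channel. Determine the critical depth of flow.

For a rectangular channel, critical depth y_c = (q²/g)^(1/3) where q = Q/b = 582/12.4 = 46.94 ft²/s.
So y_c = (46.94²/32.2)^(1/3) = 4.09 ft.

y_c = 4.09 ft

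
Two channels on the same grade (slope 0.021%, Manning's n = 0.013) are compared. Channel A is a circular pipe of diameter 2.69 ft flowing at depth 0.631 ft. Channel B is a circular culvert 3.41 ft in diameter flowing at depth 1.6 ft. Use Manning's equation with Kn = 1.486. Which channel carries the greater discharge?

Channel A: For a circular section of diameter D = 2.69 ft at depth y = 0.631 ft, the central angle is θ = 2 arccos(1 − 2y/D) = 2.022 rad. Then A = (D²/8)(θ − sin θ) = 1.015 ft² and P = Dθ/2 = 2.72 ft. Hydraulic radius R = A/P = 1.015/2.72 = 0.3733 ft. Q_A = (1.486/0.013)·1.015·0.3733^(2/3)·√0.00021 = 0.872 ft³/s.
Channel B: For a circular section of diameter D = 3.41 ft at depth y = 1.6 ft, the central angle is θ = 2 arccos(1 − 2y/D) = 3.018 rad. Then A = (D²/8)(θ − sin θ) = 4.209 ft² and P = Dθ/2 = 5.146 ft. Hydraulic radius R = A/P = 4.209/5.146 = 0.8178 ft. Q_B = (1.486/0.013)·4.209·0.8178^(2/3)·√0.00021 = 6.096 ft³/s.
Q_A = 0.872 ft³/s vs Q_B = 6.096 ft³/s, so channel B carries more.

channel B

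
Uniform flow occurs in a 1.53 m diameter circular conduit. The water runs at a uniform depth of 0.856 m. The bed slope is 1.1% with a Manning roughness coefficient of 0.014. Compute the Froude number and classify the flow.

supercritical

For a circular section of diameter D = 1.53 m at depth y = 0.856 m, the central angle is θ = 2 arccos(1 − 2y/D) = 3.38 rad. Then A = (D²/8)(θ − sin θ) = 1.058 m² and P = Dθ/2 = 2.586 m.
Hydraulic radius R = A/P = 1.058/2.586 = 0.4092 m.
V = (1/n) R^(2/3) √S = (1/0.014) × 0.4092^(2/3) × √0.011 = 4.129 m/s. Hydraulic depth D_h = A/T = 1.058/1.519 = 0.6966 m.
Froude number Fr = V/√(g·D_h) = 4.129/√(9.81×0.6966) = 1.58, which is greater than 1, so the flow is supercritical.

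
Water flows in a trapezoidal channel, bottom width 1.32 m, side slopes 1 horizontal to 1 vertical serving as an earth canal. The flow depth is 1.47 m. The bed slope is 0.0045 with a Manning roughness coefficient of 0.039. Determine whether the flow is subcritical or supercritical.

With bottom width b = 1.32 m and side slope z = 1: A = (b + zy)y = (1.32 + 1×1.47)×1.47 = 4.101 m²; P = b + 2y√(1+z²) = 1.32 + 2×1.47×1.414 = 5.478 m.
Hydraulic radius R = A/P = 4.101/5.478 = 0.7487 m.
V = (1/n) R^(2/3) √S = (1/0.039) × 0.7487^(2/3) × √0.0045 = 1.418 m/s. Hydraulic depth D_h = A/T = 4.101/4.26 = 0.9627 m.
Froude number Fr = V/√(g·D_h) = 1.418/√(9.81×0.9627) = 0.461, which is less than 1, so the flow is subcritical.

subcritical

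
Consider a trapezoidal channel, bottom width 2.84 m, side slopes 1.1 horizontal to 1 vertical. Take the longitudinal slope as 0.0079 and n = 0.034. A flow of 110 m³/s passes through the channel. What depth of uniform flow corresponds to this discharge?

Manning's equation rearranged: A R^(2/3) = nQ / (1·√S) = 0.034 × 110 / (√0.0079) = 42.08.
At y = 3.15 m: A R^(2/3) = 27.48 — too small.
At y = 4.33 m: A R^(2/3) = 53.9 — too large.
At y = 3.86 m: A R^(2/3) = 42.11 — close enough.

y_n = 3.86 m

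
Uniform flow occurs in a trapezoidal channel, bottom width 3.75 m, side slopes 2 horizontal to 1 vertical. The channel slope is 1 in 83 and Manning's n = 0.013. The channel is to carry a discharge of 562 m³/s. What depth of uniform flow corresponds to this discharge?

Manning's equation rearranged: A R^(2/3) = nQ / (1·√S) = 0.013 × 562 / (√0.01205) = 66.56.
Trying y = 4.03 m: A R^(2/3) = 80.16 — high.
Trying y = 2.81 m: A R^(2/3) = 36.22 — low.
Trying y = 3.71 m: A R^(2/3) = 66.6 — matches.

y_n = 3.71 m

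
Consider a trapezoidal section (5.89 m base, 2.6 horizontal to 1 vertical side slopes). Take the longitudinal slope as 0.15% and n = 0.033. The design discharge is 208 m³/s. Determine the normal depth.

Manning's equation rearranged: A R^(2/3) = nQ / (1·√S) = 0.033 × 208 / (√0.0015) = 177.2.
At y = 3.36 m: A R^(2/3) = 77.93 — too small.
At y = 5.99 m: A R^(2/3) = 283.5 — too large.
At y = 4.88 m: A R^(2/3) = 177.6 — ≈ 177.2.

y_n = 4.88 m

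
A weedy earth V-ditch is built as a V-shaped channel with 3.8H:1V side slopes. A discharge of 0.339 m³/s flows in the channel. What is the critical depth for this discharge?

y_c = 0.277 m

At critical depth, Q² T / (g A³) = 1, i.e. A³/T = Q²/g = 0.339²/9.81 = 0.01171.
Trying y = 0.335 m: A³/T = 0.03046 — over.
Trying y = 0.227 m: A³/T = 0.004352 — short.
Trying y = 0.277 m: A³/T = 0.01177 — ≈ 0.01171.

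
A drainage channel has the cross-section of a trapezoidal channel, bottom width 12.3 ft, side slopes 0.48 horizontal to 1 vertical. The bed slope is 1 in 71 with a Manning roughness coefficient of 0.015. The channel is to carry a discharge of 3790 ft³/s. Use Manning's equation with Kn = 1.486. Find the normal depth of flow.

Manning's equation rearranged: A R^(2/3) = nQ / (1.486·√S) = 0.015 × 3790 / (1.486 × √0.01408) = 322.4.
At y = 5.71 ft: A R^(2/3) = 195.7 — short.
At y = 8.77 ft: A R^(2/3) = 398.1 — over.
At y = 7.73 ft: A R^(2/3) = 322.3 — ≈ 322.4.

y_n = 7.73 ft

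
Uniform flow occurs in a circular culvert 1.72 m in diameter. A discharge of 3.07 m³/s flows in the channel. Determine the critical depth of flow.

At critical depth, Q² T / (g A³) = 1, i.e. A³/T = Q²/g = 3.07²/9.81 = 0.9607.
Trying y = 0.983 m: A³/T = 1.519 — high.
Trying y = 0.872 m: A³/T = 0.9612 — ≈ 0.9607.

y_c = 0.872 m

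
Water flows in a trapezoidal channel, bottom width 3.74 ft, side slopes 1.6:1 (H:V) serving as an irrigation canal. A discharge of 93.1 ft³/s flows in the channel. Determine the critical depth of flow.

y_c = 2.01 ft

At critical depth, Q² T / (g A³) = 1, i.e. A³/T = Q²/g = 93.1²/32.2 = 269.2.
Trying y = 1.76 ft: A³/T = 163.9 — short.
Trying y = 2.01 ft: A³/T = 268.7 — matches.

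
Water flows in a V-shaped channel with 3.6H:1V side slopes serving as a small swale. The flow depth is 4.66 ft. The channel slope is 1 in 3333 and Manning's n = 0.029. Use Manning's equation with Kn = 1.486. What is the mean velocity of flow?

V = 1.52 ft/s

For a triangular section with side slope z = 3.6: A = zy² = 3.6×4.66² = 78.18 ft²; P = 2y√(1+z²) = 2×4.66×3.736 = 34.82 ft.
Hydraulic radius R = A/P = 78.18/34.82 = 2.245 ft.
From Manning's equation, V = (1.486/n) R^(2/3) S^(1/2) = (1.486/0.029) × 2.245^(2/3) × 0.0003^(1/2) = 1.52 ft/s.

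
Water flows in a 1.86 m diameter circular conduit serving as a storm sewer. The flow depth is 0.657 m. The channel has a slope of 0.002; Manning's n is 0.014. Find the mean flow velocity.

V = 1.62 m/s

For a circular section of diameter D = 1.86 m at depth y = 0.657 m, the central angle is θ = 2 arccos(1 − 2y/D) = 2.546 rad. Then A = (D²/8)(θ − sin θ) = 0.8582 m² and P = Dθ/2 = 2.368 m.
Hydraulic radius R = A/P = 0.8582/2.368 = 0.3625 m.
From Manning's equation, V = (1/n) R^(2/3) S^(1/2) = (1/0.014) × 0.3625^(2/3) × 0.002^(1/2) = 1.62 m/s.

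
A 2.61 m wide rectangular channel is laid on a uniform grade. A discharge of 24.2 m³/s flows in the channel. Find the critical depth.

y_c = 2.06 m

For a rectangular channel, critical depth y_c = (q²/g)^(1/3) where q = Q/b = 24.2/2.61 = 9.272 m²/s.
So y_c = (9.272²/9.81)^(1/3) = 2.06 m.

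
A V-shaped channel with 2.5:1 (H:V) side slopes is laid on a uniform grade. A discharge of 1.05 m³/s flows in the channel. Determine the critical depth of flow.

At critical depth, Q² T / (g A³) = 1, i.e. A³/T = Q²/g = 1.05²/9.81 = 0.1124.
Trying y = 0.421 m: A³/T = 0.04133 — short.
Trying y = 0.654 m: A³/T = 0.3739 — over.
Trying y = 0.514 m: A³/T = 0.1121 — ≈ 0.1124.

y_c = 0.514 m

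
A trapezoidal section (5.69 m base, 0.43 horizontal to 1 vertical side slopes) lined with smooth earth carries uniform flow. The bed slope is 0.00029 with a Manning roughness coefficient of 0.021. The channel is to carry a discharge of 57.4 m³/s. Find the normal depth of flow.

y_n = 5.05 m

Manning's equation rearranged: A R^(2/3) = nQ / (1·√S) = 0.021 × 57.4 / (√0.00029) = 70.78.
Try y = 4.27 m: A R^(2/3) = 53.44 — low.
Try y = 6.25 m: A R^(2/3) = 101.9 — high.
Try y = 5.05 m: A R^(2/3) = 70.76 — close enough.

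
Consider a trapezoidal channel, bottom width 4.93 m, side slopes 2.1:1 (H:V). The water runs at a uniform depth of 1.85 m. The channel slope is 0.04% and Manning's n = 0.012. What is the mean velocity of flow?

With bottom width b = 4.93 m and side slope z = 2.1: A = (b + zy)y = (4.93 + 2.1×1.85)×1.85 = 16.31 m²; P = b + 2y√(1+z²) = 4.93 + 2×1.85×2.326 = 13.54 m.
Hydraulic radius R = A/P = 16.31/13.54 = 1.205 m.
From Manning's equation, V = (1/n) R^(2/3) S^(1/2) = (1/0.012) × 1.205^(2/3) × 0.0004^(1/2) = 1.89 m/s.

V = 1.89 m/s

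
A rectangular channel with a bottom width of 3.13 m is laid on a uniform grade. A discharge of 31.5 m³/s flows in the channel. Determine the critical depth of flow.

For a rectangular channel, critical depth y_c = (q²/g)^(1/3) where q = Q/b = 31.5/3.13 = 10.06 m²/s.
So y_c = (10.06²/9.81)^(1/3) = 2.18 m.

y_c = 2.18 m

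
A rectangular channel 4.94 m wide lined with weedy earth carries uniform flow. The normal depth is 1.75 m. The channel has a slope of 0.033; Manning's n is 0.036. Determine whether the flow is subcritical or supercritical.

Flow area A = b·y = 4.94 × 1.75 = 8.645 m². Wetted perimeter P = b + 2y = 4.94 + 2×1.75 = 8.44 m.
Hydraulic radius R = A/P = 8.645/8.44 = 1.024 m.
V = (1/n) R^(2/3) √S = (1/0.036) × 1.024^(2/3) × √0.033 = 5.127 m/s. Hydraulic depth D_h = A/T = 8.645/4.94 = 1.75 m.
Froude number Fr = V/√(g·D_h) = 5.127/√(9.81×1.75) = 1.24, which is greater than 1, so the flow is supercritical.

supercritical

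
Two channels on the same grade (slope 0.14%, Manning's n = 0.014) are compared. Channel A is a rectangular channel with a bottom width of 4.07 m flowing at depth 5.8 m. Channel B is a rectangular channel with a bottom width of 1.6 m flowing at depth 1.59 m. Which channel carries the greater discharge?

channel A

Channel A: Flow area A = b·y = 4.07 × 5.8 = 23.61 m². Wetted perimeter P = b + 2y = 4.07 + 2×5.8 = 15.67 m. Hydraulic radius R = A/P = 23.61/15.67 = 1.506 m. Q_A = (1/0.014)·23.61·1.506^(2/3)·√0.0014 = 82.91 m³/s.
Channel B: Flow area A = b·y = 1.6 × 1.59 = 2.544 m². Wetted perimeter P = b + 2y = 1.6 + 2×1.59 = 4.78 m. Hydraulic radius R = A/P = 2.544/4.78 = 0.5322 m. Q_B = (1/0.014)·2.544·0.5322^(2/3)·√0.0014 = 4.465 m³/s.
Q_A = 82.91 m³/s vs Q_B = 4.465 m³/s, so channel A carries more.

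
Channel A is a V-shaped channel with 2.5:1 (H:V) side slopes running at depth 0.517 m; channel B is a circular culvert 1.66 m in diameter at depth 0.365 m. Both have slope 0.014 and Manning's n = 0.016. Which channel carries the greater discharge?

Channel A: For a triangular section with side slope z = 2.5: A = zy² = 2.5×0.517² = 0.6682 m²; P = 2y√(1+z²) = 2×0.517×2.693 = 2.784 m. Hydraulic radius R = A/P = 0.6682/2.784 = 0.24 m. Q_A = (1/0.016)·0.6682·0.24^(2/3)·√0.014 = 1.908 m³/s.
Channel B: For a circular section of diameter D = 1.66 m at depth y = 0.365 m, the central angle is θ = 2 arccos(1 − 2y/D) = 1.952 rad. Then A = (D²/8)(θ − sin θ) = 0.3528 m² and P = Dθ/2 = 1.62 m. Hydraulic radius R = A/P = 0.3528/1.62 = 0.2177 m. Q_B = (1/0.016)·0.3528·0.2177^(2/3)·√0.014 = 0.944 m³/s.
Q_A = 1.908 m³/s vs Q_B = 0.944 m³/s, so channel A carries more.

channel A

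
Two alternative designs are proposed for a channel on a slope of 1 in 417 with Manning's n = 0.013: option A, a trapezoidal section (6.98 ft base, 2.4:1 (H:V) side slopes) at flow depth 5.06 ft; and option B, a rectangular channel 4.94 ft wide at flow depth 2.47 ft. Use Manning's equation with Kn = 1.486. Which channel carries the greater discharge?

Channel A: With bottom width b = 6.98 ft and side slope z = 2.4: A = (b + zy)y = (6.98 + 2.4×5.06)×5.06 = 96.77 ft²; P = b + 2y√(1+z²) = 6.98 + 2×5.06×2.6 = 33.29 ft. Hydraulic radius R = A/P = 96.77/33.29 = 2.907 ft. Q_A = (1.486/0.013)·96.77·2.907^(2/3)·√0.002398 = 1103 ft³/s.
Channel B: Flow area A = b·y = 4.94 × 2.47 = 12.2 ft². Wetted perimeter P = b + 2y = 4.94 + 2×2.47 = 9.88 ft. Hydraulic radius R = A/P = 12.2/9.88 = 1.235 ft. Q_B = (1.486/0.013)·12.2·1.235^(2/3)·√0.002398 = 78.62 ft³/s.
Q_A = 1103 ft³/s vs Q_B = 78.62 ft³/s, so channel A carries more.

channel A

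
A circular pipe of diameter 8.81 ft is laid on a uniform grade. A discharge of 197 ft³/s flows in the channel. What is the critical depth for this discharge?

At critical depth, Q² T / (g A³) = 1, i.e. A³/T = Q²/g = 197²/32.2 = 1205.
At y = 4.07 ft: A³/T = 2376 — too large.
At y = 3.41 ft: A³/T = 1205 — ≈ 1205.

y_c = 3.41 ft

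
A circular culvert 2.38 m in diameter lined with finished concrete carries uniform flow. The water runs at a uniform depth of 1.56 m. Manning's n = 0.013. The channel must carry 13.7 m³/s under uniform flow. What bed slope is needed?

S = 0.00547

For a circular section of diameter D = 2.38 m at depth y = 1.56 m, the central angle is θ = 2 arccos(1 − 2y/D) = 3.774 rad. Then A = (D²/8)(θ − sin θ) = 3.091 m² and P = Dθ/2 = 4.491 m.
Hydraulic radius R = A/P = 3.091/4.491 = 0.6882 m.
From Manning's equation, S = [nQ / (1 A R^(2/3))]² = [0.013 × 13.7 / (1 × 3.091 × 0.6882^(2/3))]² = 0.00547.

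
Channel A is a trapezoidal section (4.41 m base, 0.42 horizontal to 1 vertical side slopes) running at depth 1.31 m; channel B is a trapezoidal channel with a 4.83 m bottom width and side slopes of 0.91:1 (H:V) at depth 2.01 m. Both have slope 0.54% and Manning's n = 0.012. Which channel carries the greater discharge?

Channel A: With bottom width b = 4.41 m and side slope z = 0.42: A = (b + zy)y = (4.41 + 0.42×1.31)×1.31 = 6.498 m²; P = b + 2y√(1+z²) = 4.41 + 2×1.31×1.085 = 7.252 m. Hydraulic radius R = A/P = 6.498/7.252 = 0.896 m. Q_A = (1/0.012)·6.498·0.896^(2/3)·√0.0054 = 36.98 m³/s.
Channel B: With bottom width b = 4.83 m and side slope z = 0.91: A = (b + zy)y = (4.83 + 0.91×2.01)×2.01 = 13.38 m²; P = b + 2y√(1+z²) = 4.83 + 2×2.01×1.352 = 10.27 m. Hydraulic radius R = A/P = 13.38/10.27 = 1.304 m. Q_B = (1/0.012)·13.38·1.304^(2/3)·√0.0054 = 97.83 m³/s.
Q_A = 36.98 m³/s vs Q_B = 97.83 m³/s, so channel B carries more.

channel B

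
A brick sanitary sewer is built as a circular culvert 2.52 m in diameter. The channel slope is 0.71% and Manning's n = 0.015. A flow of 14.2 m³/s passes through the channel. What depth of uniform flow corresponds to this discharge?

y_n = 1.54 m

Manning's equation rearranged: A R^(2/3) = nQ / (1·√S) = 0.015 × 14.2 / (√0.0071) = 2.528.
Try y = 1.71 m: A R^(2/3) = 2.944 — over.
Try y = 1.2 m: A R^(2/3) = 1.686 — short.
Try y = 1.54 m: A R^(2/3) = 2.532 — ≈ 2.528.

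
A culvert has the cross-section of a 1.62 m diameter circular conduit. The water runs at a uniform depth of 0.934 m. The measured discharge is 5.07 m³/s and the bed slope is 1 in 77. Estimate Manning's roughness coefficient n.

For a circular section of diameter D = 1.62 m at depth y = 0.934 m, the central angle is θ = 2 arccos(1 − 2y/D) = 3.449 rad. Then A = (D²/8)(θ − sin θ) = 1.231 m² and P = Dθ/2 = 2.794 m.
Hydraulic radius R = A/P = 1.231/2.794 = 0.4405 m.
Rearranging Manning's equation: n = (1/Q) A R^(2/3) S^(1/2) = (1/5.07) × 1.231 × 0.4405^(2/3) × √0.01299 = 0.016.

n = 0.016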